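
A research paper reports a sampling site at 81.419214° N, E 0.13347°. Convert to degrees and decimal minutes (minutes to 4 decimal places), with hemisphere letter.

81° 25.1528′ N, 0° 8.0082′ E

Latitude: fractional part 0.419214 → 25.152840 minutes
Lon: fractional part 0.133470 → 8.008200 minutes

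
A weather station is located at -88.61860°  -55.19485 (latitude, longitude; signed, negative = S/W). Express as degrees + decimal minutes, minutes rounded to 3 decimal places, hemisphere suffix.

88° 37.116′ S, 55° 11.691′ W

Latitude is negative → S; |value| = 88.618600
φ: fractional part 0.618600 → 37.11600 minutes
Longitude is negative → W; |value| = 55.194850
Longitude: fractional part 0.194850 → 11.69100 minutes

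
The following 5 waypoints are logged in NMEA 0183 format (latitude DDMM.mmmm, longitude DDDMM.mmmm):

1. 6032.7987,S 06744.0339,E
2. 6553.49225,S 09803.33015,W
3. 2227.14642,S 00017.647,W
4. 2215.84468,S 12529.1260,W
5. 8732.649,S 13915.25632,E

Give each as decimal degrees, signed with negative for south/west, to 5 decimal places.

1. -60.54665, 67.73390
2. -65.89154, -98.05550
3. -22.45244, -0.29412
4. -22.26408, -125.48543
5. -87.54415, 139.25427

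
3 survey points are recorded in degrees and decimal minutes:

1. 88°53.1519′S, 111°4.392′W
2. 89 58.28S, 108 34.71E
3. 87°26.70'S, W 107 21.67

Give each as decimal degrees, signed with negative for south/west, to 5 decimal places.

1. -88.88587, -111.07320
2. -89.97133, 108.57850
3. -87.44500, -107.36117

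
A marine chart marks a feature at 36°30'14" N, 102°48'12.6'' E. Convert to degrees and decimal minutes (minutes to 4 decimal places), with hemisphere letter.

36° 30.2333′ N, 102° 48.2100′ E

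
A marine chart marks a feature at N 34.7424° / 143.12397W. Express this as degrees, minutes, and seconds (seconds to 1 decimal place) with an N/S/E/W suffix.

34°44′32.6″ N, 143°07′26.3″ W

Lat: 0.742400° → 44.54400′; 0.54400 × 60 = 32.640″
λ: 0.123970 × 60 = 7.43820′ → 7′, remainder × 60 = 26.292″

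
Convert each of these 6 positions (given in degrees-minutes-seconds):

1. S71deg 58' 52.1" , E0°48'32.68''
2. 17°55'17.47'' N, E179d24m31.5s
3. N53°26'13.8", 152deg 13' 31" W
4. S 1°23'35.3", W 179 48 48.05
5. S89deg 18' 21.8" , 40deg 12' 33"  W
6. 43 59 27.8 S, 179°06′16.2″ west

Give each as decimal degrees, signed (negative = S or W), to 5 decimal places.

1. -71.98114, 0.80908
2. 17.92152, 179.40875
3. 53.43717, -152.22528
4. -1.39314, -179.81335
5. -89.30606, -40.20917
6. -43.99106, -179.10450

Point 1:
  Lat: 58′ + 52.1″ = 58.86833′; 71 + 58.86833/60 = 71.981139
  S ⇒ negate
  λ: 0 + 48/60 + 32.68/3600 = 0.809078
  E ⇒ keep positive
Point 2:
  Lat: 55′ + 17.47″ = 55.29117′; 17 + 55.29117/60 = 17.921519
  N → positive
  λ: 24′ + 31.5″ = 24.52500′; 179 + 24.52500/60 = 179.408750
  E → positive
Point 3:
  φ: 53 + 26/60 + 13.8/3600 = 53.437167
  N → positive
  Lon: 152 + 13/60 + 31/3600 = 152.225278
  hemisphere W, so the sign is −
Point 4:
  Latitude: 1° + 23/60 + 35.3/3600 = 1 + 0.383333 + 0.009806 = 1.393139
  S → negative
  λ: 179° + 48/60 + 48.05/3600 = 179 + 0.800000 + 0.013347 = 179.813347
  W ⇒ negate
Point 5:
  Latitude: 18′ + 21.8″ = 18.36333′; 89 + 18.36333/60 = 89.306056
  hemisphere S, so the sign is −
  λ: 40° + 12/60 + 33/3600 = 40 + 0.200000 + 0.009167 = 40.209167
  W ⇒ negate
Point 6:
  Latitude: 43 + 59/60 + 27.8/3600 = 43.991056
  S → negative
  Longitude: 179° + 6/60 + 16.2/3600 = 179 + 0.100000 + 0.004500 = 179.104500
  W → negative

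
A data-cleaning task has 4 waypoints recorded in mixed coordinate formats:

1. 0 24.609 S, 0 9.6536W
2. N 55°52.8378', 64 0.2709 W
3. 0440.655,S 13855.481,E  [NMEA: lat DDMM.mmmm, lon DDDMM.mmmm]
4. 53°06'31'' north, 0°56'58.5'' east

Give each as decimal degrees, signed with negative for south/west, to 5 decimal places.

1. -0.41015, -0.16089
2. 55.88063, -64.00452
3. -4.67758, 138.92468
4. 53.10861, 0.94958

Point 1:
  Latitude: 24.609′ = 0.410150°; total 0.410150
  S ⇒ negate
  Longitude: 0 + 9.6536/60 = 0.160893
  W → negative
Point 2:
  φ: 52.8378′ = 0.880630°; total 55.880630
  N → positive
  Lon: 0.2709′ = 0.004515°; total 64.004515
  hemisphere W, so the sign is −
Point 3:
  Lat: split at 2 digits → 04° and 40.655′; 4 + 40.655/60 = 4.677583
  hemisphere S, so the sign is −
  Longitude: split at 3 digits → 138° and 55.481′; 138 + 55.481/60 = 138.924683
  E → positive
Point 4:
  Latitude: 53° + 6/60 + 31/3600 = 53 + 0.100000 + 0.008611 = 53.108611
  N → positive
  Longitude: 56′ + 58.5″ = 56.97500′; 0 + 56.97500/60 = 0.949583
  E → positive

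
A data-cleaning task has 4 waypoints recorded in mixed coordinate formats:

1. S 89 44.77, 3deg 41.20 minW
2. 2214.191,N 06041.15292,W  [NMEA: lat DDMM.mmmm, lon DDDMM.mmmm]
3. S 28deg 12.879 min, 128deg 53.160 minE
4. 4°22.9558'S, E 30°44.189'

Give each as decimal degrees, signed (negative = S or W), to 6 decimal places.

1. -89.746167, -3.686667
2. 22.236517, -60.685882
3. -28.214650, 128.886000
4. -4.382597, 30.736483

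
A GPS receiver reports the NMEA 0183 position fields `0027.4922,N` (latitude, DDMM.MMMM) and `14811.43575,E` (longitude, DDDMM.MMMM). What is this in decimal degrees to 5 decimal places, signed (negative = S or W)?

0.45820, 148.19060

φ: degrees = first 2 digits = 0, minutes = 27.4922; 0 + 27.4922/60 = 0.458203
N ⇒ keep positive
Longitude: degrees = first 3 digits = 148, minutes = 11.43575; 148 + 11.43575/60 = 148.190596
E → positive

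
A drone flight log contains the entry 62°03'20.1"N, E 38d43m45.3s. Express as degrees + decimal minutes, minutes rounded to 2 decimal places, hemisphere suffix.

62° 3.34′ N, 38° 43.76′ E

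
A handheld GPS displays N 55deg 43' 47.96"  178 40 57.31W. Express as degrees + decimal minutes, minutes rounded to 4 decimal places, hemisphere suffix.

φ: seconds/60 = 0.79933; minutes = 43 + 0.79933 = 43.799333
λ: 40 + 57.31/60 = 40.955167′

55° 43.7993′ N, 178° 40.9552′ W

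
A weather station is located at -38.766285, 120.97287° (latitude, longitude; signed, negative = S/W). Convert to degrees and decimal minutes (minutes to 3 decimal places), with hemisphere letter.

38° 45.977′ S, 120° 58.372′ E

Latitude is negative → S; |value| = 38.766285
Lat: fractional part 0.766285 → 45.97710 minutes
Longitude: fractional part 0.972870 → 58.37220 minutes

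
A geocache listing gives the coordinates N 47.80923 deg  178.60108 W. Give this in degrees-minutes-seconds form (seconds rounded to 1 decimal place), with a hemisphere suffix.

47°48′33.2″ N, 178°36′3.9″ W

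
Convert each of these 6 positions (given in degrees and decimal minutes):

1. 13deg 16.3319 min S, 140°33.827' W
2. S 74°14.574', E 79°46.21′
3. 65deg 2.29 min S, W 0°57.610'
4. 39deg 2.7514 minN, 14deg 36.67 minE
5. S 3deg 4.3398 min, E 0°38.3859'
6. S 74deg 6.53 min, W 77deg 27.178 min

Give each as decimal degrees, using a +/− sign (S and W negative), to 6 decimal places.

1. -13.272198, -140.563783
2. -74.242900, 79.770167
3. -65.038167, -0.960167
4. 39.045857, 14.611167
5. -3.072330, 0.639765
6. -74.108833, -77.452967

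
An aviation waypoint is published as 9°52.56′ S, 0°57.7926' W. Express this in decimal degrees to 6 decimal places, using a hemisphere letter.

φ: 52.56′ = 0.876000°; total 9.8760000
Lon: 0 + 57.7926/60 = 0.9632100

9.876000° S, 0.963210° W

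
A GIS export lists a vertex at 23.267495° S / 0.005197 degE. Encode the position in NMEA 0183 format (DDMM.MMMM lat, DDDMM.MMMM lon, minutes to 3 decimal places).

Lat: fractional part 0.267495 → 16.04970 minutes
Longitude: 0° + 0.005197 × 60 = 0° 0.31182′

2316.050,S / 00000.312,E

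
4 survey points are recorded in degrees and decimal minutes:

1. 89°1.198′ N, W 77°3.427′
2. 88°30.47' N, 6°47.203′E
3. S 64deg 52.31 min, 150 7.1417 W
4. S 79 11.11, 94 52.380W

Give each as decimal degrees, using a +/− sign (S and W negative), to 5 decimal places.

Point 1:
  φ: 1.198′ = 0.019967°; total 89.019967
  N → positive
  Longitude: 3.427′ = 0.057117°; total 77.057117
  W → negative
Point 2:
  φ: 88 + 30.47/60 = 88.507833
  N → positive
  λ: 47.203′ = 0.786717°; total 6.786717
  E ⇒ keep positive
Point 3:
  Lat: 52.31′ = 0.871833°; total 64.871833
  hemisphere S, so the sign is −
  λ: 150 + 7.1417/60 = 150.119028
  hemisphere W, so the sign is −
Point 4:
  Latitude: 11.11′ = 0.185167°; total 79.185167
  hemisphere S, so the sign is −
  λ: 94 + 52.38/60 = 94.873000
  W ⇒ negate

1. 89.01997, -77.05712
2. 88.50783, 6.78672
3. -64.87183, -150.11903
4. -79.18517, -94.87300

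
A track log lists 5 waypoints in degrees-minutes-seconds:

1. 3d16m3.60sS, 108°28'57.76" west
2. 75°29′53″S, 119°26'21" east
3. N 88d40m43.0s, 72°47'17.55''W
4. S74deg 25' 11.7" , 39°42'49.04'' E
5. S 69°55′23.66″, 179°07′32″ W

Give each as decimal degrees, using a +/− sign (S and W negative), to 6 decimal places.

Point 1:
  Lat: 3 + 16/60 + 3.6/3600 = 3.2676667
  S ⇒ negate
  λ: 108° + 28/60 + 57.76/3600 = 108 + 0.466667 + 0.016044 = 108.4827111
  W → negative
Point 2:
  φ: 29′ + 53″ = 29.88333′; 75 + 29.88333/60 = 75.4980556
  S → negative
  Lon: 119 + 26/60 + 21/3600 = 119.4391667
  E ⇒ keep positive
Point 3:
  Lat: 88 + 40/60 + 43/3600 = 88.6786111
  N → positive
  λ: 47′ + 17.55″ = 47.29250′; 72 + 47.29250/60 = 72.7882083
  W ⇒ negate
Point 4:
  Latitude: 25′ + 11.7″ = 25.19500′; 74 + 25.19500/60 = 74.4199167
  hemisphere S, so the sign is −
  Lon: 39 + 42/60 + 49.04/3600 = 39.7136222
  E ⇒ keep positive
Point 5:
  Lat: 69° + 55/60 + 23.66/3600 = 69 + 0.916667 + 0.006572 = 69.9232389
  S → negative
  λ: 179 + 7/60 + 32/3600 = 179.1255556
  W ⇒ negate

1. -3.267667, -108.482711
2. -75.498056, 119.439167
3. 88.678611, -72.788208
4. -74.419917, 39.713622
5. -69.923239, -179.125556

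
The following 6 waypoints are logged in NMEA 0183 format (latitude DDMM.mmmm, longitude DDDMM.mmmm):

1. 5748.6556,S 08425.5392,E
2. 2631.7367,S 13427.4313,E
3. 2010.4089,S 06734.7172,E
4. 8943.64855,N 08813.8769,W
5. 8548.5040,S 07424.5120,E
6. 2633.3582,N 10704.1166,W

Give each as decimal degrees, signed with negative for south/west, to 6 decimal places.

Point 1:
  Latitude: split at 2 digits → 57° and 48.6556′; 57 + 48.6556/60 = 57.8109267
  hemisphere S, so the sign is −
  Longitude: split at 3 digits → 084° and 25.5392′; 84 + 25.5392/60 = 84.4256533
  E ⇒ keep positive
Point 2:
  φ: degrees = first 2 digits = 26, minutes = 31.7367; 26 + 31.7367/60 = 26.5289450
  S → negative
  Longitude: degrees = first 3 digits = 134, minutes = 27.4313; 134 + 27.4313/60 = 134.4571883
  E → positive
Point 3:
  φ: split at 2 digits → 20° and 10.4089′; 20 + 10.4089/60 = 20.1734817
  hemisphere S, so the sign is −
  Lon: split at 3 digits → 067° and 34.7172′; 67 + 34.7172/60 = 67.5786200
  E → positive
Point 4:
  Lat: degrees = first 2 digits = 89, minutes = 43.64855; 89 + 43.64855/60 = 89.7274758
  N → positive
  λ: degrees = first 3 digits = 88, minutes = 13.8769; 88 + 13.8769/60 = 88.2312817
  W → negative
Point 5:
  φ: degrees = first 2 digits = 85, minutes = 48.504; 85 + 48.504/60 = 85.8084000
  S → negative
  λ: split at 3 digits → 074° and 24.512′; 74 + 24.512/60 = 74.4085333
  E ⇒ keep positive
Point 6:
  Lat: split at 2 digits → 26° and 33.3582′; 26 + 33.3582/60 = 26.5559700
  N ⇒ keep positive
  Longitude: split at 3 digits → 107° and 4.1166′; 107 + 4.1166/60 = 107.0686100
  hemisphere W, so the sign is −

1. -57.810927, 84.425653
2. -26.528945, 134.457188
3. -20.173482, 67.578620
4. 89.727476, -88.231282
5. -85.808400, 74.408533
6. 26.555970, -107.068610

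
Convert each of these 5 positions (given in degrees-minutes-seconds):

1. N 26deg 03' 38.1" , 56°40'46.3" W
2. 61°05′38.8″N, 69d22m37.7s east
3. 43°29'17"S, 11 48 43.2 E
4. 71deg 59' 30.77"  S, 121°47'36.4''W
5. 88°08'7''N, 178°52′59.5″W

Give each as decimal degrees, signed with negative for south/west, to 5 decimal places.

1. 26.06058, -56.67953
2. 61.09411, 69.37714
3. -43.48806, 11.81200
4. -71.99188, -121.79344
5. 88.13528, -178.88319

Point 1:
  Lat: 26° + 3/60 + 38.1/3600 = 26 + 0.050000 + 0.010583 = 26.060583
  N → positive
  λ: 56 + 40/60 + 46.3/3600 = 56.679528
  W ⇒ negate
Point 2:
  Lat: 61° + 5/60 + 38.8/3600 = 61 + 0.083333 + 0.010778 = 61.094111
  N → positive
  Lon: 22′ + 37.7″ = 22.62833′; 69 + 22.62833/60 = 69.377139
  E → positive
Point 3:
  Lat: 43° + 29/60 + 17/3600 = 43 + 0.483333 + 0.004722 = 43.488056
  hemisphere S, so the sign is −
  λ: 48′ + 43.2″ = 48.72000′; 11 + 48.72000/60 = 11.812000
  E → positive
Point 4:
  Latitude: 71 + 59/60 + 30.77/3600 = 71.991881
  hemisphere S, so the sign is −
  Longitude: 121 + 47/60 + 36.4/3600 = 121.793444
  W → negative
Point 5:
  Latitude: 8′ + 7″ = 8.11667′; 88 + 8.11667/60 = 88.135278
  N ⇒ keep positive
  Longitude: 178 + 52/60 + 59.5/3600 = 178.883194
  hemisphere W, so the sign is −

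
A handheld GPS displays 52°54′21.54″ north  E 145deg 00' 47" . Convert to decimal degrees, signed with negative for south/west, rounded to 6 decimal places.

Lat: 52° + 54/60 + 21.54/3600 = 52 + 0.900000 + 0.005983 = 52.9059833
N → positive
λ: 145° + 0/60 + 47/3600 = 145 + 0.000000 + 0.013056 = 145.0130556
E → positive

52.905983, 145.013056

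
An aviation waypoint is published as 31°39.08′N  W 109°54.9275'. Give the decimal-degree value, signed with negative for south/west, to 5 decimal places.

31.65133, -109.91546

Latitude: 39.08′ = 0.651333°; total 31.651333
N → positive
Lon: 54.9275′ = 0.915458°; total 109.915458
W ⇒ negate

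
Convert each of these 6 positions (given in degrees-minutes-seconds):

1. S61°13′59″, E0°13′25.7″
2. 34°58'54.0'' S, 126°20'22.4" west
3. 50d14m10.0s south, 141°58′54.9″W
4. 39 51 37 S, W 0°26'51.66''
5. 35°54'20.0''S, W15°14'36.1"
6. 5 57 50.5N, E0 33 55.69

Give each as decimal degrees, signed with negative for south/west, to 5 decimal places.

1. -61.23306, 0.22381
2. -34.98167, -126.33956
3. -50.23611, -141.98192
4. -39.86028, -0.44768
5. -35.90556, -15.24336
6. 5.96403, 0.56547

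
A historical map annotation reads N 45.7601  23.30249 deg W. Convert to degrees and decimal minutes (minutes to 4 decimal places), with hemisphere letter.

Latitude: minutes = (45.760100 − 45) × 60 = 45.606000
Lon: fractional part 0.302490 → 18.149400 minutes

45° 45.6060′ N, 23° 18.1494′ W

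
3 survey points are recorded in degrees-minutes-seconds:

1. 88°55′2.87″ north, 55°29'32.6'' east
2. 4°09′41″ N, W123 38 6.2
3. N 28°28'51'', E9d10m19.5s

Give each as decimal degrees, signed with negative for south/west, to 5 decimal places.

1. 88.91746, 55.49239
2. 4.16139, -123.63506
3. 28.48083, 9.17208

Point 1:
  Lat: 88° + 55/60 + 2.87/3600 = 88 + 0.916667 + 0.000797 = 88.917464
  N → positive
  λ: 55 + 29/60 + 32.6/3600 = 55.492389
  E → positive
Point 2:
  Lat: 4 + 9/60 + 41/3600 = 4.161389
  N ⇒ keep positive
  λ: 38′ + 6.2″ = 38.10333′; 123 + 38.10333/60 = 123.635056
  hemisphere W, so the sign is −
Point 3:
  φ: 28° + 28/60 + 51/3600 = 28 + 0.466667 + 0.014167 = 28.480833
  N → positive
  Longitude: 10′ + 19.5″ = 10.32500′; 9 + 10.32500/60 = 9.172083
  E → positive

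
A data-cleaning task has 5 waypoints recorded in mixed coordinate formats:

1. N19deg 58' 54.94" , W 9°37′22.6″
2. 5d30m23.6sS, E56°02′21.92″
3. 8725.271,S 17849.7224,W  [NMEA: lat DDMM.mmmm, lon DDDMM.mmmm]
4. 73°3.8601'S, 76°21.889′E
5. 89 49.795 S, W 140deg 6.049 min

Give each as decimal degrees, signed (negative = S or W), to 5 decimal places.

Point 1:
  Lat: 58′ + 54.94″ = 58.91567′; 19 + 58.91567/60 = 19.981928
  N ⇒ keep positive
  Longitude: 9 + 37/60 + 22.6/3600 = 9.622944
  W ⇒ negate
Point 2:
  Lat: 5° + 30/60 + 23.6/3600 = 5 + 0.500000 + 0.006556 = 5.506556
  hemisphere S, so the sign is −
  Lon: 2′ + 21.92″ = 2.36533′; 56 + 2.36533/60 = 56.039422
  E → positive
Point 3:
  Lat: degrees = first 2 digits = 87, minutes = 25.271; 87 + 25.271/60 = 87.421183
  S ⇒ negate
  λ: split at 3 digits → 178° and 49.7224′; 178 + 49.7224/60 = 178.828707
  hemisphere W, so the sign is −
Point 4:
  Lat: 73 + 3.8601/60 = 73.064335
  hemisphere S, so the sign is −
  Longitude: 21.889′ = 0.364817°; total 76.364817
  E → positive
Point 5:
  Lat: 49.795′ = 0.829917°; total 89.829917
  S ⇒ negate
  λ: 140 + 6.049/60 = 140.100817
  hemisphere W, so the sign is −

1. 19.98193, -9.62294
2. -5.50656, 56.03942
3. -87.42118, -178.82871
4. -73.06434, 76.36482
5. -89.82992, -140.10082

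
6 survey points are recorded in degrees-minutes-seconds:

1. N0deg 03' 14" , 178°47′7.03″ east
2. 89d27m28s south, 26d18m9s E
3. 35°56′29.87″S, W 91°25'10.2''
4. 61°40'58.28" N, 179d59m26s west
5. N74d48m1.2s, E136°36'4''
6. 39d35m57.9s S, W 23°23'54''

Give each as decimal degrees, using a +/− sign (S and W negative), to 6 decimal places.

Point 1:
  φ: 0° + 3/60 + 14/3600 = 0 + 0.050000 + 0.003889 = 0.0538889
  N ⇒ keep positive
  Longitude: 178 + 47/60 + 7.03/3600 = 178.7852861
  E ⇒ keep positive
Point 2:
  φ: 89 + 27/60 + 28/3600 = 89.4577778
  S ⇒ negate
  λ: 18′ + 9″ = 18.15000′; 26 + 18.15000/60 = 26.3025000
  E → positive
Point 3:
  Latitude: 35 + 56/60 + 29.87/3600 = 35.9416306
  S → negative
  λ: 91° + 25/60 + 10.2/3600 = 91 + 0.416667 + 0.002833 = 91.4195000
  W → negative
Point 4:
  Latitude: 40′ + 58.28″ = 40.97133′; 61 + 40.97133/60 = 61.6828556
  N → positive
  λ: 59′ + 26″ = 59.43333′; 179 + 59.43333/60 = 179.9905556
  W ⇒ negate
Point 5:
  Lat: 48′ + 1.2″ = 48.02000′; 74 + 48.02000/60 = 74.8003333
  N ⇒ keep positive
  Lon: 36′ + 4″ = 36.06667′; 136 + 36.06667/60 = 136.6011111
  E → positive
Point 6:
  Lat: 39 + 35/60 + 57.9/3600 = 39.5994167
  S ⇒ negate
  λ: 23° + 23/60 + 54/3600 = 23 + 0.383333 + 0.015000 = 23.3983333
  W → negative

1. 0.053889, 178.785286
2. -89.457778, 26.302500
3. -35.941631, -91.419500
4. 61.682856, -179.990556
5. 74.800333, 136.601111
6. -39.599417, -23.398333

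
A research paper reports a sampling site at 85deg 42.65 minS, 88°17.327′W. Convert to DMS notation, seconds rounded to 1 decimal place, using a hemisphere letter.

85°42′39.0″ S, 88°17′19.6″ W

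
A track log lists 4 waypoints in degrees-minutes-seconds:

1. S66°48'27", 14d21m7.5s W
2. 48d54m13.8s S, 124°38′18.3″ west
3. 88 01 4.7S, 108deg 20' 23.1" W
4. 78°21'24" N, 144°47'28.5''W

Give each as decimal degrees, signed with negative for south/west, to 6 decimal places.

1. -66.807500, -14.352083
2. -48.903833, -124.638417
3. -88.017972, -108.339750
4. 78.356667, -144.791250

Point 1:
  Lat: 66 + 48/60 + 27/3600 = 66.8075000
  hemisphere S, so the sign is −
  Lon: 14° + 21/60 + 7.5/3600 = 14 + 0.350000 + 0.002083 = 14.3520833
  W ⇒ negate
Point 2:
  φ: 54′ + 13.8″ = 54.23000′; 48 + 54.23000/60 = 48.9038333
  hemisphere S, so the sign is −
  Longitude: 124° + 38/60 + 18.3/3600 = 124 + 0.633333 + 0.005083 = 124.6384167
  W ⇒ negate
Point 3:
  Latitude: 88 + 1/60 + 4.7/3600 = 88.0179722
  S ⇒ negate
  λ: 108° + 20/60 + 23.1/3600 = 108 + 0.333333 + 0.006417 = 108.3397500
  W ⇒ negate
Point 4:
  Lat: 21′ + 24″ = 21.40000′; 78 + 21.40000/60 = 78.3566667
  N ⇒ keep positive
  λ: 47′ + 28.5″ = 47.47500′; 144 + 47.47500/60 = 144.7912500
  W ⇒ negate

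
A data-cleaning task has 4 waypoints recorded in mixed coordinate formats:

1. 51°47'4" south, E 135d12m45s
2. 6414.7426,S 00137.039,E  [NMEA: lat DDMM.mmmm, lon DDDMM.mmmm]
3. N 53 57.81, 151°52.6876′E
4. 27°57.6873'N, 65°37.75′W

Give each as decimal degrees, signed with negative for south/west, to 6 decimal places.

1. -51.784444, 135.212500
2. -64.245710, 1.617317
3. 53.963500, 151.878127
4. 27.961455, -65.629167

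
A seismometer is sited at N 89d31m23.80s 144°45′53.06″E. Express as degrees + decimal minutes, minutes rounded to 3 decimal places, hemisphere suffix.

89° 31.397′ N, 144° 45.884′ E

Lat: seconds/60 = 0.39667; minutes = 31 + 0.39667 = 31.39667
Longitude: 45 + 53.06/60 = 45.88433′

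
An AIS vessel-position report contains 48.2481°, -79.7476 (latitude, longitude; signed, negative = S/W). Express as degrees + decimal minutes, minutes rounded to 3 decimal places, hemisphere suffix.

Lat: minutes = (48.248100 − 48) × 60 = 14.88600
Longitude is negative → W; |value| = 79.747600
Lon: fractional part 0.747600 → 44.85600 minutes

48° 14.886′ N, 79° 44.856′ W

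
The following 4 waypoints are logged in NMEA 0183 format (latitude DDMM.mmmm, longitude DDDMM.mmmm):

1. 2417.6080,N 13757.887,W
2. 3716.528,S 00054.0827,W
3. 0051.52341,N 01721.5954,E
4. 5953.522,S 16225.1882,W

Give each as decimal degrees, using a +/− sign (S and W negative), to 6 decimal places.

Point 1:
  Lat: degrees = first 2 digits = 24, minutes = 17.608; 24 + 17.608/60 = 24.2934667
  N → positive
  Longitude: split at 3 digits → 137° and 57.887′; 137 + 57.887/60 = 137.9647833
  W ⇒ negate
Point 2:
  Latitude: degrees = first 2 digits = 37, minutes = 16.528; 37 + 16.528/60 = 37.2754667
  S → negative
  Longitude: degrees = first 3 digits = 0, minutes = 54.0827; 0 + 54.0827/60 = 0.9013783
  W ⇒ negate
Point 3:
  φ: degrees = first 2 digits = 0, minutes = 51.52341; 0 + 51.52341/60 = 0.8587235
  N ⇒ keep positive
  Longitude: split at 3 digits → 017° and 21.5954′; 17 + 21.5954/60 = 17.3599233
  E → positive
Point 4:
  Latitude: split at 2 digits → 59° and 53.522′; 59 + 53.522/60 = 59.8920333
  S ⇒ negate
  Lon: split at 3 digits → 162° and 25.1882′; 162 + 25.1882/60 = 162.4198033
  W → negative

1. 24.293467, -137.964783
2. -37.275467, -0.901378
3. 0.858724, 17.359923
4. -59.892033, -162.419803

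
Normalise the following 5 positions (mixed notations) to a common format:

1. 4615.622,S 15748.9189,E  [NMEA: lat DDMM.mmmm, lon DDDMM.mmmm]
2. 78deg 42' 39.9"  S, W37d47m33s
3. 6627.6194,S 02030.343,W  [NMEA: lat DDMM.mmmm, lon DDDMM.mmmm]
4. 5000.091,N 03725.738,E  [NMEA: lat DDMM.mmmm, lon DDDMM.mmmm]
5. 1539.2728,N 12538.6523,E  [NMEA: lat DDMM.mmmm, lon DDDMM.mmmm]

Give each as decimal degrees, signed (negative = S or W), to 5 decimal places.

1. -46.26037, 157.81532
2. -78.71108, -37.79250
3. -66.46032, -20.50572
4. 50.00152, 37.42897
5. 15.65455, 125.64421

Point 1:
  Latitude: split at 2 digits → 46° and 15.622′; 46 + 15.622/60 = 46.260367
  hemisphere S, so the sign is −
  Longitude: split at 3 digits → 157° and 48.9189′; 157 + 48.9189/60 = 157.815315
  E ⇒ keep positive
Point 2:
  Latitude: 78 + 42/60 + 39.9/3600 = 78.711083
  S → negative
  Longitude: 47′ + 33″ = 47.55000′; 37 + 47.55000/60 = 37.792500
  W → negative
Point 3:
  φ: degrees = first 2 digits = 66, minutes = 27.6194; 66 + 27.6194/60 = 66.460323
  S → negative
  Lon: split at 3 digits → 020° and 30.343′; 20 + 30.343/60 = 20.505717
  W → negative
Point 4:
  φ: degrees = first 2 digits = 50, minutes = 0.091; 50 + 0.091/60 = 50.001517
  N → positive
  Lon: split at 3 digits → 037° and 25.738′; 37 + 25.738/60 = 37.428967
  E → positive
Point 5:
  φ: degrees = first 2 digits = 15, minutes = 39.2728; 15 + 39.2728/60 = 15.654547
  N → positive
  Lon: split at 3 digits → 125° and 38.6523′; 125 + 38.6523/60 = 125.644205
  E → positive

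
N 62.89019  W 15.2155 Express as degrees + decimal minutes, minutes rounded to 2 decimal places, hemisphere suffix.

Latitude: fractional part 0.890190 → 53.4114 minutes
Longitude: minutes = (15.215500 − 15) × 60 = 12.9300

62° 53.41′ N, 15° 12.93′ W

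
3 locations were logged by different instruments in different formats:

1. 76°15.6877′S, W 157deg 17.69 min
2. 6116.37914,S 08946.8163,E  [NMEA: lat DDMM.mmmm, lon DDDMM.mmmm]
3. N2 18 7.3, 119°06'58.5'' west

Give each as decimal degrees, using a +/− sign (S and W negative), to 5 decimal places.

Point 1:
  Lat: 76 + 15.6877/60 = 76.261462
  S → negative
  λ: 17.69′ = 0.294833°; total 157.294833
  W ⇒ negate
Point 2:
  Latitude: degrees = first 2 digits = 61, minutes = 16.37914; 61 + 16.37914/60 = 61.272986
  hemisphere S, so the sign is −
  Longitude: split at 3 digits → 089° and 46.8163′; 89 + 46.8163/60 = 89.780272
  E ⇒ keep positive
Point 3:
  Lat: 2 + 18/60 + 7.3/3600 = 2.302028
  N → positive
  Longitude: 119 + 6/60 + 58.5/3600 = 119.116250
  W → negative

1. -76.26146, -157.29483
2. -61.27299, 89.78027
3. 2.30203, -119.11625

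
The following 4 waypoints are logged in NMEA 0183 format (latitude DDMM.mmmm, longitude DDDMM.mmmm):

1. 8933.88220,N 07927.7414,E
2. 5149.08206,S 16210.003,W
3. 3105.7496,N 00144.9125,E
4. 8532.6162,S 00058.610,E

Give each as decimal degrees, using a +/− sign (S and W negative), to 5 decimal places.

Point 1:
  φ: degrees = first 2 digits = 89, minutes = 33.8822; 89 + 33.8822/60 = 89.564703
  N ⇒ keep positive
  Longitude: split at 3 digits → 079° and 27.7414′; 79 + 27.7414/60 = 79.462357
  E ⇒ keep positive
Point 2:
  Lat: split at 2 digits → 51° and 49.08206′; 51 + 49.08206/60 = 51.818034
  hemisphere S, so the sign is −
  λ: degrees = first 3 digits = 162, minutes = 10.003; 162 + 10.003/60 = 162.166717
  W → negative
Point 3:
  φ: degrees = first 2 digits = 31, minutes = 5.7496; 31 + 5.7496/60 = 31.095827
  N ⇒ keep positive
  Longitude: split at 3 digits → 001° and 44.9125′; 1 + 44.9125/60 = 1.748542
  E ⇒ keep positive
Point 4:
  Latitude: split at 2 digits → 85° and 32.6162′; 85 + 32.6162/60 = 85.543603
  S ⇒ negate
  Lon: split at 3 digits → 000° and 58.61′; 0 + 58.61/60 = 0.976833
  E ⇒ keep positive

1. 89.56470, 79.46236
2. -51.81803, -162.16672
3. 31.09583, 1.74854
4. -85.54360, 0.97683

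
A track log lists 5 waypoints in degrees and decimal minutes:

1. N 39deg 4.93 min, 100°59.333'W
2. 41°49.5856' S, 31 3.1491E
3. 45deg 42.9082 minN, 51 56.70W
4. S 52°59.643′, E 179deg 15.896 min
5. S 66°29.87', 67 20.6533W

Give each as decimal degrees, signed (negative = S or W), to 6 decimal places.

Point 1:
  φ: 39 + 4.93/60 = 39.0821667
  N → positive
  λ: 100 + 59.333/60 = 100.9888833
  W ⇒ negate
Point 2:
  Lat: 41 + 49.5856/60 = 41.8264267
  hemisphere S, so the sign is −
  Longitude: 3.1491′ = 0.052485°; total 31.0524850
  E ⇒ keep positive
Point 3:
  Latitude: 42.9082′ = 0.715137°; total 45.7151367
  N → positive
  λ: 56.7′ = 0.945000°; total 51.9450000
  hemisphere W, so the sign is −
Point 4:
  Latitude: 52 + 59.643/60 = 52.9940500
  S ⇒ negate
  Longitude: 15.896′ = 0.264933°; total 179.2649333
  E → positive
Point 5:
  Latitude: 66 + 29.87/60 = 66.4978333
  hemisphere S, so the sign is −
  Longitude: 67 + 20.6533/60 = 67.3442217
  hemisphere W, so the sign is −

1. 39.082167, -100.988883
2. -41.826427, 31.052485
3. 45.715137, -51.945000
4. -52.994050, 179.264933
5. -66.497833, -67.344222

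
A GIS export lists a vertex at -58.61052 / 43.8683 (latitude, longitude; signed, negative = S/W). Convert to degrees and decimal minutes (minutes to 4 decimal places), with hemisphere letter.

Latitude is negative → S; |value| = 58.610520
Latitude: 58° + 0.610520 × 60 = 58° 36.631200′
λ: 43° + 0.868300 × 60 = 43° 52.098000′

58° 36.6312′ S, 43° 52.0980′ E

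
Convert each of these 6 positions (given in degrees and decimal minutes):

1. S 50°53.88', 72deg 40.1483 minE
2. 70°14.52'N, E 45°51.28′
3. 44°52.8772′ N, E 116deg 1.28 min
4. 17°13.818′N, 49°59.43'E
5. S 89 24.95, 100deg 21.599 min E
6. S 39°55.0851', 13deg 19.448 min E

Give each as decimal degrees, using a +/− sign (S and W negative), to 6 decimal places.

1. -50.898000, 72.669138
2. 70.242000, 45.854667
3. 44.881287, 116.021333
4. 17.230300, 49.990500
5. -89.415833, 100.359983
6. -39.918085, 13.324133

Point 1:
  Latitude: 53.88′ = 0.898000°; total 50.8980000
  S ⇒ negate
  Lon: 72 + 40.1483/60 = 72.6691383
  E ⇒ keep positive
Point 2:
  Lat: 14.52′ = 0.242000°; total 70.2420000
  N ⇒ keep positive
  Lon: 51.28′ = 0.854667°; total 45.8546667
  E → positive
Point 3:
  Latitude: 52.8772′ = 0.881287°; total 44.8812867
  N → positive
  λ: 116 + 1.28/60 = 116.0213333
  E → positive
Point 4:
  Latitude: 13.818′ = 0.230300°; total 17.2303000
  N ⇒ keep positive
  Lon: 49 + 59.43/60 = 49.9905000
  E ⇒ keep positive
Point 5:
  φ: 24.95′ = 0.415833°; total 89.4158333
  S ⇒ negate
  λ: 100 + 21.599/60 = 100.3599833
  E → positive
Point 6:
  φ: 39 + 55.0851/60 = 39.9180850
  hemisphere S, so the sign is −
  λ: 19.448′ = 0.324133°; total 13.3241333
  E → positive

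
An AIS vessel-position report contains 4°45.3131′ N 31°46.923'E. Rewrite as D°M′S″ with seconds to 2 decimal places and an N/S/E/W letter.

4°45′18.79″ N, 31°46′55.38″ E

Lat: 45.31310′ → 45′ and 0.31310 × 60 = 18.7860″
Lon: 46.92300′ → 46′ and 0.92300 × 60 = 55.3800″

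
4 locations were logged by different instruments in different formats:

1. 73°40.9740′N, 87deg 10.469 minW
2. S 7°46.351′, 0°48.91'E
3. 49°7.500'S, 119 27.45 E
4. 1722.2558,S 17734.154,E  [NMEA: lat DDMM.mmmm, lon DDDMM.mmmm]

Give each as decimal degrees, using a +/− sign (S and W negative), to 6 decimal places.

Point 1:
  Lat: 73 + 40.974/60 = 73.6829000
  N → positive
  λ: 10.469′ = 0.174483°; total 87.1744833
  W → negative
Point 2:
  Lat: 7 + 46.351/60 = 7.7725167
  S → negative
  Longitude: 48.91′ = 0.815167°; total 0.8151667
  E ⇒ keep positive
Point 3:
  Lat: 7.5′ = 0.125000°; total 49.1250000
  hemisphere S, so the sign is −
  Longitude: 119 + 27.45/60 = 119.4575000
  E ⇒ keep positive
Point 4:
  Latitude: degrees = first 2 digits = 17, minutes = 22.2558; 17 + 22.2558/60 = 17.3709300
  S ⇒ negate
  Lon: split at 3 digits → 177° and 34.154′; 177 + 34.154/60 = 177.5692333
  E → positive

1. 73.682900, -87.174483
2. -7.772517, 0.815167
3. -49.125000, 119.457500
4. -17.370930, 177.569233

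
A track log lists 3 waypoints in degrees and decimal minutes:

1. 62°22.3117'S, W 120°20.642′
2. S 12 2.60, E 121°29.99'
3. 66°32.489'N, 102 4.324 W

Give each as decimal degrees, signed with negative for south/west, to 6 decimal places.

1. -62.371862, -120.344033
2. -12.043333, 121.499833
3. 66.541483, -102.072067

Point 1:
  Latitude: 22.3117′ = 0.371862°; total 62.3718617
  hemisphere S, so the sign is −
  λ: 120 + 20.642/60 = 120.3440333
  hemisphere W, so the sign is −
Point 2:
  Lat: 2.6′ = 0.043333°; total 12.0433333
  S ⇒ negate
  Lon: 121 + 29.99/60 = 121.4998333
  E ⇒ keep positive
Point 3:
  φ: 66 + 32.489/60 = 66.5414833
  N → positive
  λ: 102 + 4.324/60 = 102.0720667
  W ⇒ negate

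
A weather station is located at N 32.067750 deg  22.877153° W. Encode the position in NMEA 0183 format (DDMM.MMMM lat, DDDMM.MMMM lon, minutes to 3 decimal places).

3204.065,N / 02252.629,W

φ: fractional part 0.067750 → 4.06500 minutes
Lon: fractional part 0.877153 → 52.62918 minutes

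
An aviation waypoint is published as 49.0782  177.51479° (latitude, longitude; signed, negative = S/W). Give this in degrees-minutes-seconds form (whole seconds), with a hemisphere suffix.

49°04′42″ N, 177°30′53″ E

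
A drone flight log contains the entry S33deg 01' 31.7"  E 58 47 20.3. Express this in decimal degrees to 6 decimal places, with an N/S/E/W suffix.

Lat: 33 + 1/60 + 31.7/3600 = 33.0254722
λ: 58 + 47/60 + 20.3/3600 = 58.7889722

33.025472° S, 58.788972° E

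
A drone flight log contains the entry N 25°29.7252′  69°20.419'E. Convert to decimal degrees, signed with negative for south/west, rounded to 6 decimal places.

Lat: 25 + 29.7252/60 = 25.4954200
N ⇒ keep positive
λ: 20.419′ = 0.340317°; total 69.3403167
E → positive

25.495420, 69.340317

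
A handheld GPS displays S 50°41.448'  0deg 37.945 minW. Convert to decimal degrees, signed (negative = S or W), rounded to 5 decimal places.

φ: 50 + 41.448/60 = 50.690800
S ⇒ negate
Lon: 0 + 37.945/60 = 0.632417
hemisphere W, so the sign is −

-50.69080, -0.63242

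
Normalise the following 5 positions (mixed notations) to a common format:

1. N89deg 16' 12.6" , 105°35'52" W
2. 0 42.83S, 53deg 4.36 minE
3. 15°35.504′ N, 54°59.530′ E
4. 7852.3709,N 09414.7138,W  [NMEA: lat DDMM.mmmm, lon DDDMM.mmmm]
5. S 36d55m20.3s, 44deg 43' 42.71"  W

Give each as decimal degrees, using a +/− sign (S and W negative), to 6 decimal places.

Point 1:
  φ: 89 + 16/60 + 12.6/3600 = 89.2701667
  N ⇒ keep positive
  λ: 105 + 35/60 + 52/3600 = 105.5977778
  W ⇒ negate
Point 2:
  Lat: 0 + 42.83/60 = 0.7138333
  S → negative
  Lon: 4.36′ = 0.072667°; total 53.0726667
  E ⇒ keep positive
Point 3:
  Lat: 15 + 35.504/60 = 15.5917333
  N ⇒ keep positive
  Lon: 59.53′ = 0.992167°; total 54.9921667
  E → positive
Point 4:
  Lat: split at 2 digits → 78° and 52.3709′; 78 + 52.3709/60 = 78.8728483
  N → positive
  λ: degrees = first 3 digits = 94, minutes = 14.7138; 94 + 14.7138/60 = 94.2452300
  W ⇒ negate
Point 5:
  Lat: 36° + 55/60 + 20.3/3600 = 36 + 0.916667 + 0.005639 = 36.9223056
  hemisphere S, so the sign is −
  λ: 44° + 43/60 + 42.71/3600 = 44 + 0.716667 + 0.011864 = 44.7285306
  W → negative

1. 89.270167, -105.597778
2. -0.713833, 53.072667
3. 15.591733, 54.992167
4. 78.872848, -94.245230
5. -36.922306, -44.728531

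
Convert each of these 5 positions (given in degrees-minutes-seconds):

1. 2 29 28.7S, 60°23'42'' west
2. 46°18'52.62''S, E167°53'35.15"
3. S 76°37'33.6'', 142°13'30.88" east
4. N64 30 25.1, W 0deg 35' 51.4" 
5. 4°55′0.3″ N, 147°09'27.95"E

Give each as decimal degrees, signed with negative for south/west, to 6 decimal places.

Point 1:
  Latitude: 29′ + 28.7″ = 29.47833′; 2 + 29.47833/60 = 2.4913056
  S → negative
  Longitude: 60° + 23/60 + 42/3600 = 60 + 0.383333 + 0.011667 = 60.3950000
  W → negative
Point 2:
  Latitude: 18′ + 52.62″ = 18.87700′; 46 + 18.87700/60 = 46.3146167
  S ⇒ negate
  Longitude: 167° + 53/60 + 35.15/3600 = 167 + 0.883333 + 0.009764 = 167.8930972
  E ⇒ keep positive
Point 3:
  φ: 76° + 37/60 + 33.6/3600 = 76 + 0.616667 + 0.009333 = 76.6260000
  hemisphere S, so the sign is −
  Lon: 142 + 13/60 + 30.88/3600 = 142.2252444
  E → positive
Point 4:
  φ: 30′ + 25.1″ = 30.41833′; 64 + 30.41833/60 = 64.5069722
  N → positive
  Longitude: 0 + 35/60 + 51.4/3600 = 0.5976111
  W → negative
Point 5:
  Latitude: 4° + 55/60 + 0.3/3600 = 4 + 0.916667 + 0.000083 = 4.9167500
  N ⇒ keep positive
  Lon: 9′ + 27.95″ = 9.46583′; 147 + 9.46583/60 = 147.1577639
  E → positive

1. -2.491306, -60.395000
2. -46.314617, 167.893097
3. -76.626000, 142.225244
4. 64.506972, -0.597611
5. 4.916750, 147.157764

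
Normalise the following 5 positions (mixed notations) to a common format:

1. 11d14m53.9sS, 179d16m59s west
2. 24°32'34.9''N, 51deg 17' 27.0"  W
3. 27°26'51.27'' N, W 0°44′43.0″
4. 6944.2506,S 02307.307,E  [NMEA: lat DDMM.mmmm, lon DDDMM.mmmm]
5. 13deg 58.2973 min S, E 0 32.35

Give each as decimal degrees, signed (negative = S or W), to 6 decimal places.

1. -11.248306, -179.283056
2. 24.543028, -51.290833
3. 27.447575, -0.745278
4. -69.737510, 23.121783
5. -13.971622, 0.539167

Point 1:
  φ: 11 + 14/60 + 53.9/3600 = 11.2483056
  S → negative
  Longitude: 179° + 16/60 + 59/3600 = 179 + 0.266667 + 0.016389 = 179.2830556
  W → negative
Point 2:
  φ: 32′ + 34.9″ = 32.58167′; 24 + 32.58167/60 = 24.5430278
  N ⇒ keep positive
  λ: 51 + 17/60 + 27/3600 = 51.2908333
  hemisphere W, so the sign is −
Point 3:
  Lat: 27 + 26/60 + 51.27/3600 = 27.4475750
  N ⇒ keep positive
  Longitude: 0 + 44/60 + 43/3600 = 0.7452778
  W ⇒ negate
Point 4:
  φ: degrees = first 2 digits = 69, minutes = 44.2506; 69 + 44.2506/60 = 69.7375100
  hemisphere S, so the sign is −
  λ: degrees = first 3 digits = 23, minutes = 7.307; 23 + 7.307/60 = 23.1217833
  E → positive
Point 5:
  Lat: 58.2973′ = 0.971622°; total 13.9716217
  hemisphere S, so the sign is −
  Longitude: 0 + 32.35/60 = 0.5391667
  E ⇒ keep positive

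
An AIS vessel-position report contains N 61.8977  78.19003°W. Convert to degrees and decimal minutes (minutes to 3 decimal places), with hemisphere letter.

61° 53.862′ N, 78° 11.402′ W

Latitude: 61° + 0.897700 × 60 = 61° 53.86200′
λ: fractional part 0.190030 → 11.40180 minutes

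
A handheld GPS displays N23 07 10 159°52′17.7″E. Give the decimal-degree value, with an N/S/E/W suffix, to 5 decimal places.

23.11944° N, 159.87158° E

Latitude: 7′ + 10″ = 7.16667′; 23 + 7.16667/60 = 23.119444
λ: 159° + 52/60 + 17.7/3600 = 159 + 0.866667 + 0.004917 = 159.871583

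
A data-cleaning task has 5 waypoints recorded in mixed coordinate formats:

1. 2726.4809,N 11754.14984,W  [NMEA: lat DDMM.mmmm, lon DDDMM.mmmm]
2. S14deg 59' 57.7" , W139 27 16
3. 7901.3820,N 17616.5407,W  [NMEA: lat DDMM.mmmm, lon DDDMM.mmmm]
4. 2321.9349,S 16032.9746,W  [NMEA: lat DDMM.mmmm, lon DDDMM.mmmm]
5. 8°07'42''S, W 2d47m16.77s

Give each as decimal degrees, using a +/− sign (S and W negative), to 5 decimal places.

1. 27.44135, -117.90250
2. -14.99936, -139.45444
3. 79.02303, -176.27568
4. -23.36558, -160.54958
5. -8.12833, -2.78799

Point 1:
  Lat: split at 2 digits → 27° and 26.4809′; 27 + 26.4809/60 = 27.441348
  N ⇒ keep positive
  Longitude: degrees = first 3 digits = 117, minutes = 54.14984; 117 + 54.14984/60 = 117.902497
  hemisphere W, so the sign is −
Point 2:
  Latitude: 59′ + 57.7″ = 59.96167′; 14 + 59.96167/60 = 14.999361
  S ⇒ negate
  λ: 139 + 27/60 + 16/3600 = 139.454444
  hemisphere W, so the sign is −
Point 3:
  Lat: split at 2 digits → 79° and 1.382′; 79 + 1.382/60 = 79.023033
  N ⇒ keep positive
  Longitude: split at 3 digits → 176° and 16.5407′; 176 + 16.5407/60 = 176.275678
  hemisphere W, so the sign is −
Point 4:
  Latitude: split at 2 digits → 23° and 21.9349′; 23 + 21.9349/60 = 23.365582
  S ⇒ negate
  Longitude: split at 3 digits → 160° and 32.9746′; 160 + 32.9746/60 = 160.549577
  W ⇒ negate
Point 5:
  φ: 8° + 7/60 + 42/3600 = 8 + 0.116667 + 0.011667 = 8.128333
  hemisphere S, so the sign is −
  Lon: 2° + 47/60 + 16.77/3600 = 2 + 0.783333 + 0.004658 = 2.787992
  W ⇒ negate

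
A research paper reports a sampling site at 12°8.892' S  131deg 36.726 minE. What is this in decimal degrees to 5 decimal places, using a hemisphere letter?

Lat: 8.892′ = 0.148200°; total 12.148200
λ: 36.726′ = 0.612100°; total 131.612100

12.14820° S, 131.61210° E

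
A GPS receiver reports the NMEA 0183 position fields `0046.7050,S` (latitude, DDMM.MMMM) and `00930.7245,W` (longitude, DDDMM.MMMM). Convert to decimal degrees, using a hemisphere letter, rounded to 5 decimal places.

0.77842° S, 9.51208° W

φ: degrees = first 2 digits = 0, minutes = 46.705; 0 + 46.705/60 = 0.778417
λ: split at 3 digits → 009° and 30.7245′; 9 + 30.7245/60 = 9.512075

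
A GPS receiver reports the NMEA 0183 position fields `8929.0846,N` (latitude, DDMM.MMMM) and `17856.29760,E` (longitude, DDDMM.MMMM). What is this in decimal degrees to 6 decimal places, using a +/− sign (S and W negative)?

Latitude: degrees = first 2 digits = 89, minutes = 29.0846; 89 + 29.0846/60 = 89.4847433
N ⇒ keep positive
λ: split at 3 digits → 178° and 56.2976′; 178 + 56.2976/60 = 178.9382933
E ⇒ keep positive

89.484743, 178.938293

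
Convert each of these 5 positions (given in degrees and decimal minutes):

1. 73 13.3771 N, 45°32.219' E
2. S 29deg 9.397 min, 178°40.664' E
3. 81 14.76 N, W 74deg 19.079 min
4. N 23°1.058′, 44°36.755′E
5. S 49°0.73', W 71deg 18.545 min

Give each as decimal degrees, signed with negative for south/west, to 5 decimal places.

Point 1:
  Latitude: 73 + 13.3771/60 = 73.222952
  N ⇒ keep positive
  Longitude: 45 + 32.219/60 = 45.536983
  E → positive
Point 2:
  Latitude: 29 + 9.397/60 = 29.156617
  S → negative
  λ: 40.664′ = 0.677733°; total 178.677733
  E ⇒ keep positive
Point 3:
  φ: 81 + 14.76/60 = 81.246000
  N → positive
  λ: 74 + 19.079/60 = 74.317983
  W → negative
Point 4:
  φ: 23 + 1.058/60 = 23.017633
  N ⇒ keep positive
  λ: 44 + 36.755/60 = 44.612583
  E → positive
Point 5:
  Lat: 0.73′ = 0.012167°; total 49.012167
  S → negative
  Longitude: 71 + 18.545/60 = 71.309083
  W → negative

1. 73.22295, 45.53698
2. -29.15662, 178.67773
3. 81.24600, -74.31798
4. 23.01763, 44.61258
5. -49.01217, -71.30908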